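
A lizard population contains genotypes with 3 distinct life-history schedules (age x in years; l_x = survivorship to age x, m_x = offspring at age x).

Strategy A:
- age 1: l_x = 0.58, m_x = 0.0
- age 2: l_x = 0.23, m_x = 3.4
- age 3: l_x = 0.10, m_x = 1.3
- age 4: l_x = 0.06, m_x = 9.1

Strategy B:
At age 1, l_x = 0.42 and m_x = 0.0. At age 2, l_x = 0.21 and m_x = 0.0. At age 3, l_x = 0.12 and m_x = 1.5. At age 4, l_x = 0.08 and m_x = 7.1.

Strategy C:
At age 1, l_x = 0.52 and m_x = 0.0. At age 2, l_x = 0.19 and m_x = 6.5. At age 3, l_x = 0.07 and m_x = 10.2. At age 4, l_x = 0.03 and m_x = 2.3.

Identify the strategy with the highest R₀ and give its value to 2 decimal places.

2.02

Strategy A: R₀ = 0.58×0.0 + 0.23×3.4 + 0.10×1.3 + 0.06×9.1 = 1.4580
Strategy B: R₀ = 0.42×0.0 + 0.21×0.0 + 0.12×1.5 + 0.08×7.1 = 0.7480
Strategy C: R₀ = 0.52×0.0 + 0.19×6.5 + 0.07×10.2 + 0.03×2.3 = 2.0180
Highest R₀: strategy C with 2.0180.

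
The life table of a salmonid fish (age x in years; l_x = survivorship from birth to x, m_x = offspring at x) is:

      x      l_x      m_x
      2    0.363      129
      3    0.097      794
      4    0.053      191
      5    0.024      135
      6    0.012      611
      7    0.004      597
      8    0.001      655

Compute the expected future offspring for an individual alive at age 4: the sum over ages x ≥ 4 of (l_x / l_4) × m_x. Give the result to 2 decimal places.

447.89

l_4 = 0.053. Conditional survival from age 4 to x is l_x / l_4.
  x=4: (0.053/0.053) × 191 = 191.0000
  x=5: (0.024/0.053) × 135 = 61.1321
  x=6: (0.012/0.053) × 611 = 138.3396
  x=7: (0.004/0.053) × 597 = 45.0566
  x=8: (0.001/0.053) × 655 = 12.3585
Sum = 191.0000 + 61.1321 + 138.3396 + 45.0566 + 12.3585 = 447.8868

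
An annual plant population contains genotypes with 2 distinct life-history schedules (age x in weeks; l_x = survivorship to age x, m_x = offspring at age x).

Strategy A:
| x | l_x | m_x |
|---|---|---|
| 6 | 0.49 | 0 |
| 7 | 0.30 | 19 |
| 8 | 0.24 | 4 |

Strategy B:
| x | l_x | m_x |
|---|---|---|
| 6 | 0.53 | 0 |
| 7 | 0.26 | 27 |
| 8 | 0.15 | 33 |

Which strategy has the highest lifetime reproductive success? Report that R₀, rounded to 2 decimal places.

11.97

Strategy A: R₀ = 0.49×0 + 0.30×19 + 0.24×4 = 6.6600
Strategy B: R₀ = 0.53×0 + 0.26×27 + 0.15×33 = 11.9700
Highest R₀: strategy B with 11.9700.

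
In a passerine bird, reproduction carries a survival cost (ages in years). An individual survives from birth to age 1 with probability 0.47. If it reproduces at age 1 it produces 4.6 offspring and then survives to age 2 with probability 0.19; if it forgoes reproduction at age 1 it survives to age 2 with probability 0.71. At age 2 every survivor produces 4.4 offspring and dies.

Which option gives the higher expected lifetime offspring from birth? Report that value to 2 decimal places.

2.55

breed at age 1: R₀ = 0.47 × (4.6 + 0.19 × 4.4) = 0.47 × 5.4360 = 2.5549
delay to age 2: R₀ = 0.47 × (0.71 × 4.4) = 0.47 × 3.1240 = 1.4683
Higher: breed at age 1 (2.5549).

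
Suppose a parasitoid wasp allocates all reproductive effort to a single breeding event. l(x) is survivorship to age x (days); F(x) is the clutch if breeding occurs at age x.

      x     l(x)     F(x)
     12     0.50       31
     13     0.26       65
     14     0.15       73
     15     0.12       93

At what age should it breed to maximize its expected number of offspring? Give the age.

Expected offspring if breeding at age x = l(x) × F(x):
  age 12: 0.50 × 31 = 15.500
  age 13: 0.26 × 65 = 16.900
  age 14: 0.15 × 73 = 10.950
  age 15: 0.12 × 93 = 11.160
Maximum at age 13 (16.900).

13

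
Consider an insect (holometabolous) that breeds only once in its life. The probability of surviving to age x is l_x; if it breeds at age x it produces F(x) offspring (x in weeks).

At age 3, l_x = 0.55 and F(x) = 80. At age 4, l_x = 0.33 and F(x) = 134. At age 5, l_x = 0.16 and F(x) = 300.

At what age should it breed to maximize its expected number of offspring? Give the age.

Expected offspring if breeding at age x = l_x × F(x):
  age 3: 0.55 × 80 = 44.000
  age 4: 0.33 × 134 = 44.220
  age 5: 0.16 × 300 = 48.000
Maximum at age 5 (48.000).

5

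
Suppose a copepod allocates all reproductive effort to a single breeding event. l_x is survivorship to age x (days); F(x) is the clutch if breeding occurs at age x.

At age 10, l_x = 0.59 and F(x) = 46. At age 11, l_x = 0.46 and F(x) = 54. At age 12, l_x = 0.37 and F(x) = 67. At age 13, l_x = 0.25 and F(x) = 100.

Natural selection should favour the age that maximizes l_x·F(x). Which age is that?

10

Expected offspring if breeding at age x = l_x × F(x):
  age 10: 0.59 × 46 = 27.140
  age 11: 0.46 × 54 = 24.840
  age 12: 0.37 × 67 = 24.790
  age 13: 0.25 × 100 = 25.000
Maximum at age 10 (27.140).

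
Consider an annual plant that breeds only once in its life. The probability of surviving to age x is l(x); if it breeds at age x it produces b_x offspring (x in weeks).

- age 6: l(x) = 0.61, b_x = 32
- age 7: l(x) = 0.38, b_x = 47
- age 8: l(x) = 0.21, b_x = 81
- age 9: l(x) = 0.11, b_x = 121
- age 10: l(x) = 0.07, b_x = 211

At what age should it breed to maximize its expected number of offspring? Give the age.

Expected offspring if breeding at age x = l(x) × b_x:
  age 6: 0.61 × 32 = 19.520
  age 7: 0.38 × 47 = 17.860
  age 8: 0.21 × 81 = 17.010
  age 9: 0.11 × 121 = 13.310
  age 10: 0.07 × 211 = 14.770
Maximum at age 6 (19.520).

6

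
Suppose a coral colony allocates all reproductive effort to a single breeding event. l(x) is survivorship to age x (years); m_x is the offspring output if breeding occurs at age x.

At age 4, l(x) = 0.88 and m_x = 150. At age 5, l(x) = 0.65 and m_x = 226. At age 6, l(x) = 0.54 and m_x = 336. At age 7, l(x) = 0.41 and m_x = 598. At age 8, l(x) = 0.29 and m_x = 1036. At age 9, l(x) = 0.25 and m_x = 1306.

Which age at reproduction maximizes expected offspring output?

Expected offspring if breeding at age x = l(x) × m_x:
  age 4: 0.88 × 150 = 132.000
  age 5: 0.65 × 226 = 146.900
  age 6: 0.54 × 336 = 181.440
  age 7: 0.41 × 598 = 245.180
  age 8: 0.29 × 1036 = 300.440
  age 9: 0.25 × 1306 = 326.500
Maximum at age 9 (326.500).

9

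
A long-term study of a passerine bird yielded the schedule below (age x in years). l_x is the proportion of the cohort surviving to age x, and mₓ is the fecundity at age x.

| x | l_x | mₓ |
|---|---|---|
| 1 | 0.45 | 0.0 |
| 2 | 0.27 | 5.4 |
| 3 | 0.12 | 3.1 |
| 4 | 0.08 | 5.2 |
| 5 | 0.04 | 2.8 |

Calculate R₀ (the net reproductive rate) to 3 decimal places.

R₀ = Σ l_x mₓ:
  age 1: 0.45 × 0.0 = 0.0000
  age 2: 0.27 × 5.4 = 1.4580
  age 3: 0.12 × 3.1 = 0.3720
  age 4: 0.08 × 5.2 = 0.4160
  age 5: 0.04 × 2.8 = 0.1120
R₀ = 0.0000 + 1.4580 + 0.3720 + 0.4160 + 0.1120 = 2.3580

2.358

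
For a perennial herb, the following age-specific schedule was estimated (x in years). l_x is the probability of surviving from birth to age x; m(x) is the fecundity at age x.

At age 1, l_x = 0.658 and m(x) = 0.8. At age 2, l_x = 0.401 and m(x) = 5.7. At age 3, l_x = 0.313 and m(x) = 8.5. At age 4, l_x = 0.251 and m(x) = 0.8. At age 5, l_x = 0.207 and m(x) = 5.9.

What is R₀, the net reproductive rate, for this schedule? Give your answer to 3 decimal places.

R₀ = Σ l_x m(x):
  age 1: 0.658 × 0.8 = 0.5264
  age 2: 0.401 × 5.7 = 2.2857
  age 3: 0.313 × 8.5 = 2.6605
  age 4: 0.251 × 0.8 = 0.2008
  age 5: 0.207 × 5.9 = 1.2213
R₀ = 0.5264 + 2.2857 + 2.6605 + 0.2008 + 1.2213 = 6.8947

6.895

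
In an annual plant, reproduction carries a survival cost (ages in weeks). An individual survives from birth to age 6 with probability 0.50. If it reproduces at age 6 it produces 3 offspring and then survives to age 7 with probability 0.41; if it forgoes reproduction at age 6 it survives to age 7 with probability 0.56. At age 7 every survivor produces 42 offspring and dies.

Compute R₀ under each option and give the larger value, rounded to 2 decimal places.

breed at age 6: R₀ = 0.50 × (3 + 0.41 × 42) = 0.50 × 20.2200 = 10.1100
delay to age 7: R₀ = 0.50 × (0.56 × 42) = 0.50 × 23.5200 = 11.7600
Higher: delay to age 7 (11.7600).

11.76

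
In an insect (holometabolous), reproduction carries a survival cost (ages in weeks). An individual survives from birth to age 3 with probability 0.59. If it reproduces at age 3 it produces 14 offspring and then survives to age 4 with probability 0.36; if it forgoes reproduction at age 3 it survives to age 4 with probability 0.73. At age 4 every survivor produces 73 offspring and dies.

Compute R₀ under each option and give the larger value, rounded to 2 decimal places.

breed at age 3: R₀ = 0.59 × (14 + 0.36 × 73) = 0.59 × 40.2800 = 23.7652
delay to age 4: R₀ = 0.59 × (0.73 × 73) = 0.59 × 53.2900 = 31.4411
Higher: delay to age 4 (31.4411).

31.44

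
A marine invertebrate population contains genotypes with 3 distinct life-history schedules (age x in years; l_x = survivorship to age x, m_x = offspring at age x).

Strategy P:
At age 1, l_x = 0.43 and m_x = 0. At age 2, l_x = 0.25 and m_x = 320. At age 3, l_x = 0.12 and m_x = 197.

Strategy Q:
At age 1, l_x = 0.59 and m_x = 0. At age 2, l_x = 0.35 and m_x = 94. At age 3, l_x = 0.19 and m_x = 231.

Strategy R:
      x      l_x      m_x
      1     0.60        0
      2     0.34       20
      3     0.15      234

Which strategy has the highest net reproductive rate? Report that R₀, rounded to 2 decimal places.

Strategy P: R₀ = 0.43×0 + 0.25×320 + 0.12×197 = 103.6400
Strategy Q: R₀ = 0.59×0 + 0.35×94 + 0.19×231 = 76.7900
Strategy R: R₀ = 0.60×0 + 0.34×20 + 0.15×234 = 41.9000
Highest R₀: strategy P with 103.6400.

103.64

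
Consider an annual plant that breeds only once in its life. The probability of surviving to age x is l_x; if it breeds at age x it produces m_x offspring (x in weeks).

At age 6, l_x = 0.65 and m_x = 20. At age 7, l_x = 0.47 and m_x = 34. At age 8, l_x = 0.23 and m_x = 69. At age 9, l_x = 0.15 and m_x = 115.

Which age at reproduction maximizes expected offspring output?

9

Expected offspring if breeding at age x = l_x × m_x:
  age 6: 0.65 × 20 = 13.000
  age 7: 0.47 × 34 = 15.980
  age 8: 0.23 × 69 = 15.870
  age 9: 0.15 × 115 = 17.250
Maximum at age 9 (17.250).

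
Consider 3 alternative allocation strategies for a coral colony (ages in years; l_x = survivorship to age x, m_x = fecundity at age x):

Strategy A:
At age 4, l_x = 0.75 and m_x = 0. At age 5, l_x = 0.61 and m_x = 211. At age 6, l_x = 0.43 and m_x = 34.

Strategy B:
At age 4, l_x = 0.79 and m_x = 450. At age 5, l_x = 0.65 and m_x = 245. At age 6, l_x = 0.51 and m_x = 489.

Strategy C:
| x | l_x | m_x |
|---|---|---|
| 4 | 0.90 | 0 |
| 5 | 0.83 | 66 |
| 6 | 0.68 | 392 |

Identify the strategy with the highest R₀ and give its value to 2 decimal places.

764.14

Strategy A: R₀ = 0.75×0 + 0.61×211 + 0.43×34 = 143.3300
Strategy B: R₀ = 0.79×450 + 0.65×245 + 0.51×489 = 764.1400
Strategy C: R₀ = 0.90×0 + 0.83×66 + 0.68×392 = 321.3400
Highest R₀: strategy B with 764.1400.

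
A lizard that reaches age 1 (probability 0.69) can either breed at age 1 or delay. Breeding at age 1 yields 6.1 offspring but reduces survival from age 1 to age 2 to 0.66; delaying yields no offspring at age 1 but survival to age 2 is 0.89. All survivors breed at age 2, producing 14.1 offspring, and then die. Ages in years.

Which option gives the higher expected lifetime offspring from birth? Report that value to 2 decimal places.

breed at age 1: R₀ = 0.69 × (6.1 + 0.66 × 14.1) = 0.69 × 15.4060 = 10.6301
delay to age 2: R₀ = 0.69 × (0.89 × 14.1) = 0.69 × 12.5490 = 8.6588
Higher: breed at age 1 (10.6301).

10.63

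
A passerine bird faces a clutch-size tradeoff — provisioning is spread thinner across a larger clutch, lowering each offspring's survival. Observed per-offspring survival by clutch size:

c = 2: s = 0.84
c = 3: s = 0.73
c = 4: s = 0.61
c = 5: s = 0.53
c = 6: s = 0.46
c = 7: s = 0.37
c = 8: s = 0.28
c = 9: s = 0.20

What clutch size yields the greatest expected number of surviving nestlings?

6

Expected surviving nestlings = c × s(c):
  c=2: 2 × 0.84 = 1.680
  c=3: 3 × 0.73 = 2.190
  c=4: 4 × 0.61 = 2.440
  c=5: 5 × 0.53 = 2.650
  c=6: 6 × 0.46 = 2.760
  c=7: 7 × 0.37 = 2.590
  c=8: 8 × 0.28 = 2.240
  c=9: 9 × 0.20 = 1.800
Maximum at c = 6 (2.760 surviving nestlings).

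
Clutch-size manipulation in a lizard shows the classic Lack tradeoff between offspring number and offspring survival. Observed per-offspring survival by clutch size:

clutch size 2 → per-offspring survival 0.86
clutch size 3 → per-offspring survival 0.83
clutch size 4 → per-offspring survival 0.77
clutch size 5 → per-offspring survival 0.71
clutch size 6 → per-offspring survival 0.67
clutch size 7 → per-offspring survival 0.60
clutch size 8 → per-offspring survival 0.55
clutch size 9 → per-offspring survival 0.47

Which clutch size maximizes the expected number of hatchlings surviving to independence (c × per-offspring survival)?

8

Expected hatchlings surviving to independence = c × s(c):
  c=2: 2 × 0.86 = 1.720
  c=3: 3 × 0.83 = 2.490
  c=4: 4 × 0.77 = 3.080
  c=5: 5 × 0.71 = 3.550
  c=6: 6 × 0.67 = 4.020
  c=7: 7 × 0.60 = 4.200
  c=8: 8 × 0.55 = 4.400
  c=9: 9 × 0.47 = 4.230
Maximum at c = 8 (4.400 hatchlings surviving to independence).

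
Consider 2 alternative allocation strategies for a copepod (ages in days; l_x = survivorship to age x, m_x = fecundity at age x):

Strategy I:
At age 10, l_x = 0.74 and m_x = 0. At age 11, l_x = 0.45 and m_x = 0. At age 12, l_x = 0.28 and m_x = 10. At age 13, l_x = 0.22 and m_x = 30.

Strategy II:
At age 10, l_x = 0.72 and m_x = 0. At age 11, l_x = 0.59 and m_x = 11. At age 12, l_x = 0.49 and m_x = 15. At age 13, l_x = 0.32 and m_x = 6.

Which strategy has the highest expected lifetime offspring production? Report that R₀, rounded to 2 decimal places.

Strategy I: R₀ = 0.74×0 + 0.45×0 + 0.28×10 + 0.22×30 = 9.4000
Strategy II: R₀ = 0.72×0 + 0.59×11 + 0.49×15 + 0.32×6 = 15.7600
Highest R₀: strategy II with 15.7600.

15.76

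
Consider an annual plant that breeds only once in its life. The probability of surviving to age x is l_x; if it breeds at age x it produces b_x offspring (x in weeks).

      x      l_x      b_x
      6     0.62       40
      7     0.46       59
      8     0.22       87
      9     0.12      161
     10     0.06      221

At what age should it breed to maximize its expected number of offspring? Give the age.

7

Expected offspring if breeding at age x = l_x × b_x:
  age 6: 0.62 × 40 = 24.800
  age 7: 0.46 × 59 = 27.140
  age 8: 0.22 × 87 = 19.140
  age 9: 0.12 × 161 = 19.320
  age 10: 0.06 × 221 = 13.260
Maximum at age 7 (27.140).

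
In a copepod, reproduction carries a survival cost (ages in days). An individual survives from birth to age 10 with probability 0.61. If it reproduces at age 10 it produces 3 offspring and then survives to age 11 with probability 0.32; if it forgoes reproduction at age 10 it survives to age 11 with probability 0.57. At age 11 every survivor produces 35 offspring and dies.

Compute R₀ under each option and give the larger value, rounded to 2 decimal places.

breed at age 10: R₀ = 0.61 × (3 + 0.32 × 35) = 0.61 × 14.2000 = 8.6620
delay to age 11: R₀ = 0.61 × (0.57 × 35) = 0.61 × 19.9500 = 12.1695
Higher: delay to age 11 (12.1695).

12.17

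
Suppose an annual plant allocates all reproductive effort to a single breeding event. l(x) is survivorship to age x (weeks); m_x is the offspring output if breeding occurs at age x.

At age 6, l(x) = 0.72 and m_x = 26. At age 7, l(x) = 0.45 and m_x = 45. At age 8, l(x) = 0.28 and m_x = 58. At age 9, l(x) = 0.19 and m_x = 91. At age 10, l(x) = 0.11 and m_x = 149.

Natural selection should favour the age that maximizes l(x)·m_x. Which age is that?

Expected offspring if breeding at age x = l(x) × m_x:
  age 6: 0.72 × 26 = 18.720
  age 7: 0.45 × 45 = 20.250
  age 8: 0.28 × 58 = 16.240
  age 9: 0.19 × 91 = 17.290
  age 10: 0.11 × 149 = 16.390
Maximum at age 7 (20.250).

7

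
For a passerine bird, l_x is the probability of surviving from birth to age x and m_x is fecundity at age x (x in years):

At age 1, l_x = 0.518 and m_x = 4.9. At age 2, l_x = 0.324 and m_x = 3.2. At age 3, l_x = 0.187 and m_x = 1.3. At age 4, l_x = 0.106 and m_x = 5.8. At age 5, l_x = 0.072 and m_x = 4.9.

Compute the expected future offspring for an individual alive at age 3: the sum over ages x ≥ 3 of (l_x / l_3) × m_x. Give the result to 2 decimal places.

l_3 = 0.187. Conditional survival from age 3 to x is l_x / l_3.
  x=3: (0.187/0.187) × 1.3 = 1.3000
  x=4: (0.106/0.187) × 5.8 = 3.2877
  x=5: (0.072/0.187) × 4.9 = 1.8866
Sum = 1.3000 + 3.2877 + 1.8866 = 6.4743

6.47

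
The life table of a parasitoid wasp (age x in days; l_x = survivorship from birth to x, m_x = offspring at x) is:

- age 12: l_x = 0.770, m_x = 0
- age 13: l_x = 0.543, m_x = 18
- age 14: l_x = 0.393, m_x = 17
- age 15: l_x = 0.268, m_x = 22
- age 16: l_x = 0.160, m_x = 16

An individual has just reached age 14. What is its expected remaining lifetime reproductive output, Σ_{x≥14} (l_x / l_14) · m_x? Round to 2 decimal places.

38.52

l_14 = 0.393. Conditional survival from age 14 to x is l_x / l_14.
  x=14: (0.393/0.393) × 17 = 17.0000
  x=15: (0.268/0.393) × 22 = 15.0025
  x=16: (0.160/0.393) × 16 = 6.5140
Sum = 17.0000 + 15.0025 + 6.5140 = 38.5165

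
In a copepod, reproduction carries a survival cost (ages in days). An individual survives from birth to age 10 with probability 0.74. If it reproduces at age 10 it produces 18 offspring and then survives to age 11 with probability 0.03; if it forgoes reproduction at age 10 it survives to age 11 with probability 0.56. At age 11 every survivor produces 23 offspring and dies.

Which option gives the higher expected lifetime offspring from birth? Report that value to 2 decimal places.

breed at age 10: R₀ = 0.74 × (18 + 0.03 × 23) = 0.74 × 18.6900 = 13.8306
delay to age 11: R₀ = 0.74 × (0.56 × 23) = 0.74 × 12.8800 = 9.5312
Higher: breed at age 10 (13.8306).

13.83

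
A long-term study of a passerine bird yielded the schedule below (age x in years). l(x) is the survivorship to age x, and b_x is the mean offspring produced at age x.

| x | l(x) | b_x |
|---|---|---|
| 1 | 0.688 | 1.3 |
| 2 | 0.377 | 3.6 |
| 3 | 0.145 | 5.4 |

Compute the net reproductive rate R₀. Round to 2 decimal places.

R₀ = Σ l(x) b_x:
  age 1: 0.688 × 1.3 = 0.8944
  age 2: 0.377 × 3.6 = 1.3572
  age 3: 0.145 × 5.4 = 0.7830
R₀ = 0.8944 + 1.3572 + 0.7830 = 3.0346

3.03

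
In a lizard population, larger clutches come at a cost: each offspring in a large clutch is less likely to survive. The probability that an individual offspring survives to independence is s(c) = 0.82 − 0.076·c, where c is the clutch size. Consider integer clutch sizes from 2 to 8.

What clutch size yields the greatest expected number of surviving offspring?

5

Expected surviving offspring = c × s(c):
  c=2: 2 × 0.668 = 1.336
  c=3: 3 × 0.592 = 1.776
  c=4: 4 × 0.516 = 2.064
  c=5: 5 × 0.440 = 2.200
  c=6: 6 × 0.364 = 2.184
  c=7: 7 × 0.288 = 2.016
  c=8: 8 × 0.212 = 1.696
Maximum at c = 5 (2.200 surviving offspring).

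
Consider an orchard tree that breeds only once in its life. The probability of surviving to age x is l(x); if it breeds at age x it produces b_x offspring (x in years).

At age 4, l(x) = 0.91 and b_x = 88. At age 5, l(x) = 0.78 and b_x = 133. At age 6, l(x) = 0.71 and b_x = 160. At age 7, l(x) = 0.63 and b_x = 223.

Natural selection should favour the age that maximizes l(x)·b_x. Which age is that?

7

Expected offspring if breeding at age x = l(x) × b_x:
  age 4: 0.91 × 88 = 80.080
  age 5: 0.78 × 133 = 103.740
  age 6: 0.71 × 160 = 113.600
  age 7: 0.63 × 223 = 140.490
Maximum at age 7 (140.490).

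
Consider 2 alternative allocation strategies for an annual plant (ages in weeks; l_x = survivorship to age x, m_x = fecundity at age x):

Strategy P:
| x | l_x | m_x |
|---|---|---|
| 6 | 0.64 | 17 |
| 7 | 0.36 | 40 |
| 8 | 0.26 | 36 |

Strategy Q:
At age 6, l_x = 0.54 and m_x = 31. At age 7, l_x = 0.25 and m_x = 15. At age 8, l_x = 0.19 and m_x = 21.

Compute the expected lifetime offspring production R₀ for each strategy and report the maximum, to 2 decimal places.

Strategy P: R₀ = 0.64×17 + 0.36×40 + 0.26×36 = 34.6400
Strategy Q: R₀ = 0.54×31 + 0.25×15 + 0.19×21 = 24.4800
Highest R₀: strategy P with 34.6400.

34.64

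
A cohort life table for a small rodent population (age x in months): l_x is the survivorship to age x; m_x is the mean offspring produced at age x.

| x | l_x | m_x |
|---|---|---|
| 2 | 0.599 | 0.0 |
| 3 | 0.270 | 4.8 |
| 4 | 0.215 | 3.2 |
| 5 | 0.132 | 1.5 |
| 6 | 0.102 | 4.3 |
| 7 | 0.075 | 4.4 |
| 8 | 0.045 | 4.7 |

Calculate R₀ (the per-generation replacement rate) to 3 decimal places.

R₀ = Σ l_x m_x:
  age 2: 0.599 × 0.0 = 0.0000
  age 3: 0.270 × 4.8 = 1.2960
  age 4: 0.215 × 3.2 = 0.6880
  age 5: 0.132 × 1.5 = 0.1980
  age 6: 0.102 × 4.3 = 0.4386
  age 7: 0.075 × 4.4 = 0.3300
  age 8: 0.045 × 4.7 = 0.2115
R₀ = 0.0000 + 1.2960 + 0.6880 + 0.1980 + 0.4386 + 0.3300 + 0.2115 = 3.1621

3.162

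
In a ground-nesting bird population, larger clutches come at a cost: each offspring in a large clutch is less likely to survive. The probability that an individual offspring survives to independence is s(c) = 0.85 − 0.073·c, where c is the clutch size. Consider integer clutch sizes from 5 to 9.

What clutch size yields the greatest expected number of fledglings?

Expected fledglings = c × s(c):
  c=5: 5 × 0.485 = 2.425
  c=6: 6 × 0.412 = 2.472
  c=7: 7 × 0.339 = 2.373
  c=8: 8 × 0.266 = 2.128
  c=9: 9 × 0.193 = 1.737
Maximum at c = 6 (2.472 fledglings).

6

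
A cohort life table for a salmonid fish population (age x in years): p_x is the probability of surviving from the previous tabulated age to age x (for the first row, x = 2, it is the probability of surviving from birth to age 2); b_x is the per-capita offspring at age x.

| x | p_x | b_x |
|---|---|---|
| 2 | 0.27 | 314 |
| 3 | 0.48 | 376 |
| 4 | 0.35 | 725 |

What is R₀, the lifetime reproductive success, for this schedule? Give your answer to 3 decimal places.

Survivorship from birth: l_x = p_2·p_3·…·p_x.
  l_2 = 0.27000
  l_3 = 0.12960
  l_4 = 0.04536
R₀ = Σ l_x b_x:
  age 2: 0.27000 × 314 = 84.7800
  age 3: 0.12960 × 376 = 48.7296
  age 4: 0.04536 × 725 = 32.8860
R₀ = 84.7800 + 48.7296 + 32.8860 = 166.3956

166.396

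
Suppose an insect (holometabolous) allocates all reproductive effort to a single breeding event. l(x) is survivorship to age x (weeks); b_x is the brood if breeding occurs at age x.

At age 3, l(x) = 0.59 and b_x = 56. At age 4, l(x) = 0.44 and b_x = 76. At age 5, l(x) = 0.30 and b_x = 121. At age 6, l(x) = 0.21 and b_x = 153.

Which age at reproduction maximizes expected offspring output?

5

Expected offspring if breeding at age x = l(x) × b_x:
  age 3: 0.59 × 56 = 33.040
  age 4: 0.44 × 76 = 33.440
  age 5: 0.30 × 121 = 36.300
  age 6: 0.21 × 153 = 32.130
Maximum at age 5 (36.300).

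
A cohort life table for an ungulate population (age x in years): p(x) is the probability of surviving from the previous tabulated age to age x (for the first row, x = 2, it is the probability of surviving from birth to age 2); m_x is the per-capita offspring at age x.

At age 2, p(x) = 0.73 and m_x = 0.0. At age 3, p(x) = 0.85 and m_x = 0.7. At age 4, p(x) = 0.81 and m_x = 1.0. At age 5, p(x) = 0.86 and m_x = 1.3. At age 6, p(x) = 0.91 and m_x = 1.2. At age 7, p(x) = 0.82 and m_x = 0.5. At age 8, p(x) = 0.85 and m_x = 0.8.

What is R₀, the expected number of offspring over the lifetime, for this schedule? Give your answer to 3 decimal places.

Survivorship from birth: l_x = p_2·p_3·…·p_x.
  l_2 = 0.73000
  l_3 = 0.62050
  l_4 = 0.50260
  l_5 = 0.43224
  l_6 = 0.39334
  l_7 = 0.32254
  l_8 = 0.27416
R₀ = Σ l_x m_x:
  age 2: 0.73000 × 0.0 = 0.0000
  age 3: 0.62050 × 0.7 = 0.4344
  age 4: 0.50260 × 1.0 = 0.5026
  age 5: 0.43224 × 1.3 = 0.5619
  age 6: 0.39334 × 1.2 = 0.4720
  age 7: 0.32254 × 0.5 = 0.1613
  age 8: 0.27416 × 0.8 = 0.2193
R₀ = 0.0000 + 0.4344 + 0.5026 + 0.5619 + 0.4720 + 0.1613 + 0.2193 = 2.3515

2.351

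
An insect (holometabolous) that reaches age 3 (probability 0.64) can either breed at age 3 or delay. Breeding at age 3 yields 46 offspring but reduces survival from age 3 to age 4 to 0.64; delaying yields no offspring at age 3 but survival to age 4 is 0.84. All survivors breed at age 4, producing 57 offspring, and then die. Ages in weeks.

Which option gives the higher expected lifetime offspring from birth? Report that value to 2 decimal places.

breed at age 3: R₀ = 0.64 × (46 + 0.64 × 57) = 0.64 × 82.4800 = 52.7872
delay to age 4: R₀ = 0.64 × (0.84 × 57) = 0.64 × 47.8800 = 30.6432
Higher: breed at age 3 (52.7872).

52.79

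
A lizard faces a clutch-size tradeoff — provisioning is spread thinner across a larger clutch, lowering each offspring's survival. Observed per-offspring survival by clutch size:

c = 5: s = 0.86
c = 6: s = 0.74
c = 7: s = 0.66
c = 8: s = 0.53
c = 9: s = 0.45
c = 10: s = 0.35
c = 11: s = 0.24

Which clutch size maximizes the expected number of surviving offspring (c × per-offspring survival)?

Expected surviving offspring = c × s(c):
  c=5: 5 × 0.86 = 4.300
  c=6: 6 × 0.74 = 4.440
  c=7: 7 × 0.66 = 4.620
  c=8: 8 × 0.53 = 4.240
  c=9: 9 × 0.45 = 4.050
  c=10: 10 × 0.35 = 3.500
  c=11: 11 × 0.24 = 2.640
Maximum at c = 7 (4.620 surviving offspring).

7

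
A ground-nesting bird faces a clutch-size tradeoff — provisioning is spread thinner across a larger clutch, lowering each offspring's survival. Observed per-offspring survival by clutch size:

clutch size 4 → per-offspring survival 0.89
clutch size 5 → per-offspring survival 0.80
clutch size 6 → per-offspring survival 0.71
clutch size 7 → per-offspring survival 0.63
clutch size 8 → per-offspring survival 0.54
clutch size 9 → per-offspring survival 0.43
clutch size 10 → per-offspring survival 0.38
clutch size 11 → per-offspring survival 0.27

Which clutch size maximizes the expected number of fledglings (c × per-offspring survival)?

Expected fledglings = c × s(c):
  c=4: 4 × 0.89 = 3.560
  c=5: 5 × 0.80 = 4.000
  c=6: 6 × 0.71 = 4.260
  c=7: 7 × 0.63 = 4.410
  c=8: 8 × 0.54 = 4.320
  c=9: 9 × 0.43 = 3.870
  c=10: 10 × 0.38 = 3.800
  c=11: 11 × 0.27 = 2.970
Maximum at c = 7 (4.410 fledglings).

7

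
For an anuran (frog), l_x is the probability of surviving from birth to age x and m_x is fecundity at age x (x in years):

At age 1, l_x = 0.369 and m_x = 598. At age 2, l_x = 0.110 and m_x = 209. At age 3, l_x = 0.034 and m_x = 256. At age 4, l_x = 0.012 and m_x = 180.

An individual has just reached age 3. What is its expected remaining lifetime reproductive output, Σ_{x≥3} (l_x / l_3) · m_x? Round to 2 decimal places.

l_3 = 0.034. Conditional survival from age 3 to x is l_x / l_3.
  x=3: (0.034/0.034) × 256 = 256.0000
  x=4: (0.012/0.034) × 180 = 63.5294
Sum = 256.0000 + 63.5294 = 319.5294

319.53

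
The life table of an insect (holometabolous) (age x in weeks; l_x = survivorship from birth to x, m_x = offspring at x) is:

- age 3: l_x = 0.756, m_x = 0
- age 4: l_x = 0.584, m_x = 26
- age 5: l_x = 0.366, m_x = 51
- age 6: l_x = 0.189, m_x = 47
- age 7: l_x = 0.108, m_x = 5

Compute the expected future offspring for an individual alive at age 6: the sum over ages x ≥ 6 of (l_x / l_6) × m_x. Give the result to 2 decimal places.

l_6 = 0.189. Conditional survival from age 6 to x is l_x / l_6.
  x=6: (0.189/0.189) × 47 = 47.0000
  x=7: (0.108/0.189) × 5 = 2.8571
Sum = 47.0000 + 2.8571 = 49.8571

49.86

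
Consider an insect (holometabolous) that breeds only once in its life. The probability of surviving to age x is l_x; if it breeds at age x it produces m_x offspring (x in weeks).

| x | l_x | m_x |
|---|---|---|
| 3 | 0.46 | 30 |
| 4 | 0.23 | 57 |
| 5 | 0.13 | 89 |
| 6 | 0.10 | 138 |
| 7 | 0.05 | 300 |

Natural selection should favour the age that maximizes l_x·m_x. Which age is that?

7

Expected offspring if breeding at age x = l_x × m_x:
  age 3: 0.46 × 30 = 13.800
  age 4: 0.23 × 57 = 13.110
  age 5: 0.13 × 89 = 11.570
  age 6: 0.10 × 138 = 13.800
  age 7: 0.05 × 300 = 15.000
Maximum at age 7 (15.000).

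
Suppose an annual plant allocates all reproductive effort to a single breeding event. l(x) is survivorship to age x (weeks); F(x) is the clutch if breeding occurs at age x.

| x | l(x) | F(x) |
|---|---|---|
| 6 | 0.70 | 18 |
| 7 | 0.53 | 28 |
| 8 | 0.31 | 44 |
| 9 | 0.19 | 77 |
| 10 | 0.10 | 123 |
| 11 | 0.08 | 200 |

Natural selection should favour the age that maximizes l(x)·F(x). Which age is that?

11

Expected offspring if breeding at age x = l(x) × F(x):
  age 6: 0.70 × 18 = 12.600
  age 7: 0.53 × 28 = 14.840
  age 8: 0.31 × 44 = 13.640
  age 9: 0.19 × 77 = 14.630
  age 10: 0.10 × 123 = 12.300
  age 11: 0.08 × 200 = 16.000
Maximum at age 11 (16.000).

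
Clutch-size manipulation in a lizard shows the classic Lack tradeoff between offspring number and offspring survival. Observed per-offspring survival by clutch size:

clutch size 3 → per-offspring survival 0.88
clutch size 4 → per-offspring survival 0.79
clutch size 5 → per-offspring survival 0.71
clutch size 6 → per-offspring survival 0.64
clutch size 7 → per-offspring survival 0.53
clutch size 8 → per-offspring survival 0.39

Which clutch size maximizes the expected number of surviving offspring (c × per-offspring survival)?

Expected surviving offspring = c × s(c):
  c=3: 3 × 0.88 = 2.640
  c=4: 4 × 0.79 = 3.160
  c=5: 5 × 0.71 = 3.550
  c=6: 6 × 0.64 = 3.840
  c=7: 7 × 0.53 = 3.710
  c=8: 8 × 0.39 = 3.120
Maximum at c = 6 (3.840 surviving offspring).

6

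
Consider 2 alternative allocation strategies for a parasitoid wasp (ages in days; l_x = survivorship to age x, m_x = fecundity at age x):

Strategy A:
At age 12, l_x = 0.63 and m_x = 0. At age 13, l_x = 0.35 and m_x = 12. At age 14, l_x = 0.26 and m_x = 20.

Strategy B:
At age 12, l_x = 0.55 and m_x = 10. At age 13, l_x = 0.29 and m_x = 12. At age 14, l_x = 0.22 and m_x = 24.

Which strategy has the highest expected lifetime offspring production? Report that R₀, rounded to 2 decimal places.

14.26

Strategy A: R₀ = 0.63×0 + 0.35×12 + 0.26×20 = 9.4000
Strategy B: R₀ = 0.55×10 + 0.29×12 + 0.22×24 = 14.2600
Highest R₀: strategy B with 14.2600.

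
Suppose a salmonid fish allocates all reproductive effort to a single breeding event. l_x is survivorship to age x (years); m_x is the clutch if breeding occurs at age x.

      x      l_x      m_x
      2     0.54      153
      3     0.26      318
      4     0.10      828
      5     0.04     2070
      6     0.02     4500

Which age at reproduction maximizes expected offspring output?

6

Expected offspring if breeding at age x = l_x × m_x:
  age 2: 0.54 × 153 = 82.620
  age 3: 0.26 × 318 = 82.680
  age 4: 0.10 × 828 = 82.800
  age 5: 0.04 × 2070 = 82.800
  age 6: 0.02 × 4500 = 90.000
Maximum at age 6 (90.000).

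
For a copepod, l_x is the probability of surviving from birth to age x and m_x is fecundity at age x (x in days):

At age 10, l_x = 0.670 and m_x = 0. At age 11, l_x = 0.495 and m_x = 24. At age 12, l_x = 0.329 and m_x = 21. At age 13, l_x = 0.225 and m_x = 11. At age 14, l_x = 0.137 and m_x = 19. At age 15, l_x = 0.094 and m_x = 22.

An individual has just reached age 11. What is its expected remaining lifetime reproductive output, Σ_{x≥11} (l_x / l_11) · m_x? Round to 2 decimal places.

l_11 = 0.495. Conditional survival from age 11 to x is l_x / l_11.
  x=11: (0.495/0.495) × 24 = 24.0000
  x=12: (0.329/0.495) × 21 = 13.9576
  x=13: (0.225/0.495) × 11 = 5.0000
  x=14: (0.137/0.495) × 19 = 5.2586
  x=15: (0.094/0.495) × 22 = 4.1778
Sum = 24.0000 + 13.9576 + 5.0000 + 5.2586 + 4.1778 = 52.3939

52.39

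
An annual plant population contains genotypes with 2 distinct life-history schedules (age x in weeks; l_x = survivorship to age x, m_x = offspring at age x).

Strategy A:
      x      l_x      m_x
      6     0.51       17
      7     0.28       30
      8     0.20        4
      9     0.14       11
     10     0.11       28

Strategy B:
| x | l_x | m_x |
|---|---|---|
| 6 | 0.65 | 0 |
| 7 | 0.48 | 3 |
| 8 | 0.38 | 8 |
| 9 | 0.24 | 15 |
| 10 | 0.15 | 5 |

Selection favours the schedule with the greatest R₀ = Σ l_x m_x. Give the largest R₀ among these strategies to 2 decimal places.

Strategy A: R₀ = 0.51×17 + 0.28×30 + 0.20×4 + 0.14×11 + 0.11×28 = 22.4900
Strategy B: R₀ = 0.65×0 + 0.48×3 + 0.38×8 + 0.24×15 + 0.15×5 = 8.8300
Highest R₀: strategy A with 22.4900.

22.49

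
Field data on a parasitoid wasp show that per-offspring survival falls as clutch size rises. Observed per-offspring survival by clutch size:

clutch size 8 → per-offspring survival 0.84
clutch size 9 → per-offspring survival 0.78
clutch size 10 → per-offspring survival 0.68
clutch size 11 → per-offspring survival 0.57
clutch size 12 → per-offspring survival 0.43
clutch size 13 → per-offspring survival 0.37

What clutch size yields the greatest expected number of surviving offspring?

Expected surviving offspring = c × s(c):
  c=8: 8 × 0.84 = 6.720
  c=9: 9 × 0.78 = 7.020
  c=10: 10 × 0.68 = 6.800
  c=11: 11 × 0.57 = 6.270
  c=12: 12 × 0.43 = 5.160
  c=13: 13 × 0.37 = 4.810
Maximum at c = 9 (7.020 surviving offspring).

9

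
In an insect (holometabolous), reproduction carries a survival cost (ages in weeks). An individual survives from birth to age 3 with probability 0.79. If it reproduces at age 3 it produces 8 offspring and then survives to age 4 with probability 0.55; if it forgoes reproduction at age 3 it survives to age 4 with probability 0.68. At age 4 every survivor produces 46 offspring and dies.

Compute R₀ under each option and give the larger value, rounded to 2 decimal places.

26.31

breed at age 3: R₀ = 0.79 × (8 + 0.55 × 46) = 0.79 × 33.3000 = 26.3070
delay to age 4: R₀ = 0.79 × (0.68 × 46) = 0.79 × 31.2800 = 24.7112
Higher: breed at age 3 (26.3070).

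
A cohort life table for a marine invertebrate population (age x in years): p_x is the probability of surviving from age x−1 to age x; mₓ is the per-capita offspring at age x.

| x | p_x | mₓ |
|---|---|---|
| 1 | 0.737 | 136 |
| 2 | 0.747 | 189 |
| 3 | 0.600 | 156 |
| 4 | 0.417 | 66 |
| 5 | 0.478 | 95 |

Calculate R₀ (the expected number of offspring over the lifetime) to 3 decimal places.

Survivorship from birth: l_x = p_1·p_2·…·p_x.
  l_1 = 0.73700
  l_2 = 0.55054
  l_3 = 0.33032
  l_4 = 0.13774
  l_5 = 0.06584
R₀ = Σ l_x mₓ:
  age 1: 0.73700 × 136 = 100.2320
  age 2: 0.55054 × 189 = 104.0521
  age 3: 0.33032 × 156 = 51.5299
  age 4: 0.13774 × 66 = 9.0908
  age 5: 0.06584 × 95 = 6.2548
R₀ = 100.2320 + 104.0521 + 51.5299 + 9.0908 + 6.2548 = 271.1596

271.160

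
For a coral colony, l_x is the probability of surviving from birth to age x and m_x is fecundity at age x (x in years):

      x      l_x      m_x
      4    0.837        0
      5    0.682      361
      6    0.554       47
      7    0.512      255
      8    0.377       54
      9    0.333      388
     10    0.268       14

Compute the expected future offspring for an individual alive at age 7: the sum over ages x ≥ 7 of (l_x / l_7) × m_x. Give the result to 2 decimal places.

554.44

l_7 = 0.512. Conditional survival from age 7 to x is l_x / l_7.
  x=7: (0.512/0.512) × 255 = 255.0000
  x=8: (0.377/0.512) × 54 = 39.7617
  x=9: (0.333/0.512) × 388 = 252.3516
  x=10: (0.268/0.512) × 14 = 7.3281
Sum = 255.0000 + 39.7617 + 252.3516 + 7.3281 = 554.4414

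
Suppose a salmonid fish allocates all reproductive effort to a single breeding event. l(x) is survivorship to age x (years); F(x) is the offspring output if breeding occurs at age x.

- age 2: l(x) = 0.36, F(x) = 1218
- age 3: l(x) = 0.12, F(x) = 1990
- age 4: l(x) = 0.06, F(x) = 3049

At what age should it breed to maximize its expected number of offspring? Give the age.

Expected offspring if breeding at age x = l(x) × F(x):
  age 2: 0.36 × 1218 = 438.480
  age 3: 0.12 × 1990 = 238.800
  age 4: 0.06 × 3049 = 182.940
Maximum at age 2 (438.480).

2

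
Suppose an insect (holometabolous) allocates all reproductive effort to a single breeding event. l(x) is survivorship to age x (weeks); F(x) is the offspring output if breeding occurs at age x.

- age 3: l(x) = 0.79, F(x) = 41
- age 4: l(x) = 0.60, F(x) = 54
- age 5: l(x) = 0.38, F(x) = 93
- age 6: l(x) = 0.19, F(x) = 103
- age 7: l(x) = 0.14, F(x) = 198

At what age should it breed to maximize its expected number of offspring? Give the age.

5

Expected offspring if breeding at age x = l(x) × F(x):
  age 3: 0.79 × 41 = 32.390
  age 4: 0.60 × 54 = 32.400
  age 5: 0.38 × 93 = 35.340
  age 6: 0.19 × 103 = 19.570
  age 7: 0.14 × 198 = 27.720
Maximum at age 5 (35.340).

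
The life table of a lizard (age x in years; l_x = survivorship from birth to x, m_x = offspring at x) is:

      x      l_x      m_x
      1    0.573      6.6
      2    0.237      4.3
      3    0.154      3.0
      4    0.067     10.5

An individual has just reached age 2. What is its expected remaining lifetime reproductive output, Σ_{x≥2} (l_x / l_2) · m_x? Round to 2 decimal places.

9.22

l_2 = 0.237. Conditional survival from age 2 to x is l_x / l_2.
  x=2: (0.237/0.237) × 4.3 = 4.3000
  x=3: (0.154/0.237) × 3.0 = 1.9494
  x=4: (0.067/0.237) × 10.5 = 2.9684
Sum = 4.3000 + 1.9494 + 2.9684 = 9.2177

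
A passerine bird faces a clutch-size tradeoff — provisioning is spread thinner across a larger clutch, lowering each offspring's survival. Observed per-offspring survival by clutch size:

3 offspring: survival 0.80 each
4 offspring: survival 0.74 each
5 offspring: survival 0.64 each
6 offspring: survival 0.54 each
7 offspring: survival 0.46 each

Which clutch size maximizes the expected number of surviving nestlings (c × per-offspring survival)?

Expected surviving nestlings = c × s(c):
  c=3: 3 × 0.80 = 2.400
  c=4: 4 × 0.74 = 2.960
  c=5: 5 × 0.64 = 3.200
  c=6: 6 × 0.54 = 3.240
  c=7: 7 × 0.46 = 3.220
Maximum at c = 6 (3.240 surviving nestlings).

6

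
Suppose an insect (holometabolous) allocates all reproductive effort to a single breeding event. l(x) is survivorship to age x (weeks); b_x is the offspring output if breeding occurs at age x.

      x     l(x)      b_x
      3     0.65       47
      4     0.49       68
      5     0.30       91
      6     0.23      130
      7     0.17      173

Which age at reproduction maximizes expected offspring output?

4

Expected offspring if breeding at age x = l(x) × b_x:
  age 3: 0.65 × 47 = 30.550
  age 4: 0.49 × 68 = 33.320
  age 5: 0.30 × 91 = 27.300
  age 6: 0.23 × 130 = 29.900
  age 7: 0.17 × 173 = 29.410
Maximum at age 4 (33.320).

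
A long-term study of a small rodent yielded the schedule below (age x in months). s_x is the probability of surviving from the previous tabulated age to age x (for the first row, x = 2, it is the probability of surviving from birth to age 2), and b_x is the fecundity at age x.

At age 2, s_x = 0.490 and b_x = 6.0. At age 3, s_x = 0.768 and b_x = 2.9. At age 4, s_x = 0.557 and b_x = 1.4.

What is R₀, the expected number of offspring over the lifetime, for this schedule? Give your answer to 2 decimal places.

4.32

Survivorship from birth: l_x = s_2·s_3·…·s_x.
  l_2 = 0.49000
  l_3 = 0.37632
  l_4 = 0.20961
R₀ = Σ l_x b_x:
  age 2: 0.49000 × 6.0 = 2.9400
  age 3: 0.37632 × 2.9 = 1.0913
  age 4: 0.20961 × 1.4 = 0.2935
R₀ = 2.9400 + 1.0913 + 0.2935 = 4.3248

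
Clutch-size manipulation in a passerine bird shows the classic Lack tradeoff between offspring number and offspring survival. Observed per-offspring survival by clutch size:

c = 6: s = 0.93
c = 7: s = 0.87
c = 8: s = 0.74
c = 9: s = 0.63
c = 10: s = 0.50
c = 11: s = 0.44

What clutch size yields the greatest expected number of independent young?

7

Expected independent young = c × s(c):
  c=6: 6 × 0.93 = 5.580
  c=7: 7 × 0.87 = 6.090
  c=8: 8 × 0.74 = 5.920
  c=9: 9 × 0.63 = 5.670
  c=10: 10 × 0.50 = 5.000
  c=11: 11 × 0.44 = 4.840
Maximum at c = 7 (6.090 independent young).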